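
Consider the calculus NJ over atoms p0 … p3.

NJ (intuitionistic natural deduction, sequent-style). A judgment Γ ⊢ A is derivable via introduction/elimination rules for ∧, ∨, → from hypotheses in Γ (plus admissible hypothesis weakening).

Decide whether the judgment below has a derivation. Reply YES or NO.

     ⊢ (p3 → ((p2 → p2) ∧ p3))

Proof tree:
[→I]  ⊢ (p3 → ((p2 → p2) ∧ p3))
  [∧I] p3 ⊢ ((p2 → p2) ∧ p3)
    [→I]  ⊢ (p2 → p2)
      [Ax] p2 ⊢ p2
    [Ax] p3 ⊢ p3

Result: YES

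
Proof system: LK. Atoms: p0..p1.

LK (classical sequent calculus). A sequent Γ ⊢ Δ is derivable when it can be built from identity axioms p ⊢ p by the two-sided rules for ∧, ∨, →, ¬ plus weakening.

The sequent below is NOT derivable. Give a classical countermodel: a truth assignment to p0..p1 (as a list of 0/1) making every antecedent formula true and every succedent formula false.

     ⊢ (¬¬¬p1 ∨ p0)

Search for a countermodel by truth-table:
  v=00: Γ:[] Δ:[(¬¬¬p1 ∨ p0)=T] refutes=False
  v=01: Γ:[] Δ:[(¬¬¬p1 ∨ p0)=F] refutes=True  ← countermodel

Result: [0, 1]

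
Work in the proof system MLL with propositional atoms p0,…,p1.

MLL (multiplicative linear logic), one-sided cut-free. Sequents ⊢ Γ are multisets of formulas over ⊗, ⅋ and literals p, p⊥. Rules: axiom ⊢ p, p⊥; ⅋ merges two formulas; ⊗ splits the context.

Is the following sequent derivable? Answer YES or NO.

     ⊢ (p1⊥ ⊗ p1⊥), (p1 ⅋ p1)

Derivation (root first):
[⅋]  ⊢ (p1⊥ ⊗ p1⊥), (p1 ⅋ p1)
  [⊗]  ⊢ p1, p1, (p1⊥ ⊗ p1⊥)
    [Ax]  ⊢ p1, p1⊥
    [Ax]  ⊢ p1, p1⊥

Result: YES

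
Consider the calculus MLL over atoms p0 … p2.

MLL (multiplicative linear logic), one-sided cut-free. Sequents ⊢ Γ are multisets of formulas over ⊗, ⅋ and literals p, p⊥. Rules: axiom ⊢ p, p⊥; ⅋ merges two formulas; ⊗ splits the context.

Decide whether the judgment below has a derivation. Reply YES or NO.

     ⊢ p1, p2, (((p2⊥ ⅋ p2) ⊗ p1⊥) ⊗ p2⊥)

Derivation trace:
[⊗]  ⊢ p1, p2, (((p2⊥ ⅋ p2) ⊗ p1⊥) ⊗ p2⊥)
  [⊗]  ⊢ p1, ((p2⊥ ⅋ p2) ⊗ p1⊥)
    [⅋]  ⊢ (p2⊥ ⅋ p2)
      [Ax]  ⊢ p2, p2⊥
    [Ax]  ⊢ p1, p1⊥
  [Ax]  ⊢ p2, p2⊥

Result: YES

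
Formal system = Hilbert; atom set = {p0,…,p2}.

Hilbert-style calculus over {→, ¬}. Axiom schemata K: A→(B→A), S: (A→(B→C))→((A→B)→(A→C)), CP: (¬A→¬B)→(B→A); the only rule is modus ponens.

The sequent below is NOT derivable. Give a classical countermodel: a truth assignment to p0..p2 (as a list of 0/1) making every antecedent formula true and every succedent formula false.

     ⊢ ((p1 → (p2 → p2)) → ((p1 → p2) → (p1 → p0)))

Truth-table refutation:
  v=000: Γ:[] Δ:[((p1 → (p2 → p2)) → ((p1 → p2) → (p1 → p0)))=T] refutes=False
  v=001: Γ:[] Δ:[((p1 → (p2 → p2)) → ((p1 → p2) → (p1 → p0)))=T] refutes=False
  v=010: Γ:[] Δ:[((p1 → (p2 → p2)) → ((p1 → p2) → (p1 → p0)))=T] refutes=False
  v=011: Γ:[] Δ:[((p1 → (p2 → p2)) → ((p1 → p2) → (p1 → p0)))=F] refutes=True  ← countermodel

Result: [0, 1, 1]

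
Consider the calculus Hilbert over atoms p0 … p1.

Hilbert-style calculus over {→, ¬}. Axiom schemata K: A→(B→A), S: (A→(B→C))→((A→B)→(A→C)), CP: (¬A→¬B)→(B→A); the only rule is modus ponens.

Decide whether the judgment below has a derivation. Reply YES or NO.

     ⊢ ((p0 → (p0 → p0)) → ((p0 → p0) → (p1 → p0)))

Enumerate valuations to refute Γ ⊢ Δ:
  v=00: Γ:[] Δ:[((p0 → (p0 → p0)) → ((p0 → p0) → (p1 → p0)))=T] refutes=False
  v=01: Γ:[] Δ:[((p0 → (p0 → p0)) → ((p0 → p0) → (p1 → p0)))=F] refutes=True  ← countermodel

Result: NO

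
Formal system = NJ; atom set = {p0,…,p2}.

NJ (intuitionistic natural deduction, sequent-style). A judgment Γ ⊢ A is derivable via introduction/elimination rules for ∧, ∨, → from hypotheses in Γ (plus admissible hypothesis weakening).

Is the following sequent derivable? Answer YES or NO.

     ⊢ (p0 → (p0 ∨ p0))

Derivation trace:
[→I]  ⊢ (p0 → (p0 ∨ p0))
  [∨I₁] p0 ⊢ (p0 ∨ p0)
    [Ax] p0 ⊢ p0

Result: YES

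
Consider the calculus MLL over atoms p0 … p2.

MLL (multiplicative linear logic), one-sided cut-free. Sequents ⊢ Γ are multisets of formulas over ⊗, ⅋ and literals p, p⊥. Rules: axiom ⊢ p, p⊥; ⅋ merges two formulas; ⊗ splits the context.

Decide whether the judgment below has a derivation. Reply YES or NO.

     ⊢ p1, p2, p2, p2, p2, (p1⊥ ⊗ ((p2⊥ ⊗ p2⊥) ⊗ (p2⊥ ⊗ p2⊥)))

Derivation trace:
[⊗]  ⊢ p1, p2, p2, p2, p2, (p1⊥ ⊗ ((p2⊥ ⊗ p2⊥) ⊗ (p2⊥ ⊗ p2⊥)))
  [Ax]  ⊢ p1, p1⊥
  [⊗]  ⊢ p2, p2, p2, p2, ((p2⊥ ⊗ p2⊥) ⊗ (p2⊥ ⊗ p2⊥))
    [⊗]  ⊢ p2, p2, (p2⊥ ⊗ p2⊥)
      [Ax]  ⊢ p2, p2⊥
      [Ax]  ⊢ p2, p2⊥
    [⊗]  ⊢ p2, p2, (p2⊥ ⊗ p2⊥)
      [Ax]  ⊢ p2, p2⊥
      [Ax]  ⊢ p2, p2⊥

Result: YES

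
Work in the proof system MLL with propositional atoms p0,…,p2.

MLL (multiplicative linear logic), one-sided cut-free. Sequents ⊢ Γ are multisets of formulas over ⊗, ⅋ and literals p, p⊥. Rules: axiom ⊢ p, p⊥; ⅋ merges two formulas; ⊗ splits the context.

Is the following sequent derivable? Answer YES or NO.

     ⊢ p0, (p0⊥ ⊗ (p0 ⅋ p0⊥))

Proof tree:
[⊗]  ⊢ p0, (p0⊥ ⊗ (p0 ⅋ p0⊥))
  [Ax]  ⊢ p0, p0⊥
  [⅋]  ⊢ (p0 ⅋ p0⊥)
    [Ax]  ⊢ p0, p0⊥

Result: YES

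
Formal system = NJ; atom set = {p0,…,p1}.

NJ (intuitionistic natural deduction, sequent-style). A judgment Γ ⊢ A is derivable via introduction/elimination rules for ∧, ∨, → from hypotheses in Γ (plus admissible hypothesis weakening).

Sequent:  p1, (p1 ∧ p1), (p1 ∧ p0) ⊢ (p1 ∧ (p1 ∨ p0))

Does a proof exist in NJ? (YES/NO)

Derivation (root first):
[∧I] p1, (p1 ∧ p1), (p1 ∧ p0) ⊢ (p1 ∧ (p1 ∨ p0))
  [Wk] p1, (p1 ∧ p0), (p1 ∧ p1) ⊢ p1
    [Wk] p1, (p1 ∧ p0) ⊢ p1
      [Ax] p1 ⊢ p1
  [∨I₁] p1 ⊢ (p1 ∨ p0)
    [Ax] p1 ⊢ p1

Result: YES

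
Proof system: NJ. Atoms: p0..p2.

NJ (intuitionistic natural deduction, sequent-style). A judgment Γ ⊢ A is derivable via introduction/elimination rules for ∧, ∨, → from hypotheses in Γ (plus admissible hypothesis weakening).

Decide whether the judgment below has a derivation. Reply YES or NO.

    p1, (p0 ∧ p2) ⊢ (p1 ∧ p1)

Derivation trace:
[Wk] p1, (p0 ∧ p2) ⊢ (p1 ∧ p1)
  [∧I] p1 ⊢ (p1 ∧ p1)
    [Ax] p1 ⊢ p1
    [Ax] p1 ⊢ p1

Result: YES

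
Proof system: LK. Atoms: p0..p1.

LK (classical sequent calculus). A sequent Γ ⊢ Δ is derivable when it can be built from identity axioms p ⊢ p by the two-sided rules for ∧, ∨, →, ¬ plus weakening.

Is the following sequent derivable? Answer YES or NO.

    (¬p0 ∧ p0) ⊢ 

Derivation trace:
[∧L] (¬p0 ∧ p0) ⊢ 
  [¬L] p0, ¬p0 ⊢ 
    [Ax] p0 ⊢ p0

Result: YES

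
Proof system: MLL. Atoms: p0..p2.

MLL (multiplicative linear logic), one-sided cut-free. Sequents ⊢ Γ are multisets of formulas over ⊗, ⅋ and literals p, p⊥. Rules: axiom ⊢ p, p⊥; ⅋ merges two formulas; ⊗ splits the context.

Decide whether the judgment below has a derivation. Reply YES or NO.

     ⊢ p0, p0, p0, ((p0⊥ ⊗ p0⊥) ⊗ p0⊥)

Proof tree:
[⊗]  ⊢ p0, p0, p0, ((p0⊥ ⊗ p0⊥) ⊗ p0⊥)
  [⊗]  ⊢ p0, p0, (p0⊥ ⊗ p0⊥)
    [Ax]  ⊢ p0, p0⊥
    [Ax]  ⊢ p0, p0⊥
  [Ax]  ⊢ p0, p0⊥

Result: YES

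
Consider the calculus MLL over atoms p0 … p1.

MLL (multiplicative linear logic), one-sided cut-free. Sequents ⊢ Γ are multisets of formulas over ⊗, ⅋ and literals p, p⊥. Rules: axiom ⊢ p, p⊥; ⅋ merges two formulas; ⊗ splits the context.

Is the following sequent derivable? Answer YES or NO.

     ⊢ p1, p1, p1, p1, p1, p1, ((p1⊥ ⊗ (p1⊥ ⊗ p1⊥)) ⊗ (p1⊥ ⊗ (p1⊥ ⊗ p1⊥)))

Derivation (root first):
[⊗]  ⊢ p1, p1, p1, p1, p1, p1, ((p1⊥ ⊗ (p1⊥ ⊗ p1⊥)) ⊗ (p1⊥ ⊗ (p1⊥ ⊗ p1⊥)))
  [⊗]  ⊢ p1, p1, p1, (p1⊥ ⊗ (p1⊥ ⊗ p1⊥))
    [Ax]  ⊢ p1, p1⊥
    [⊗]  ⊢ p1, p1, (p1⊥ ⊗ p1⊥)
      [Ax]  ⊢ p1, p1⊥
      [Ax]  ⊢ p1, p1⊥
  [⊗]  ⊢ p1, p1, p1, (p1⊥ ⊗ (p1⊥ ⊗ p1⊥))
    [Ax]  ⊢ p1, p1⊥
    [⊗]  ⊢ p1, p1, (p1⊥ ⊗ p1⊥)
      [Ax]  ⊢ p1, p1⊥
      [Ax]  ⊢ p1, p1⊥

Result: YES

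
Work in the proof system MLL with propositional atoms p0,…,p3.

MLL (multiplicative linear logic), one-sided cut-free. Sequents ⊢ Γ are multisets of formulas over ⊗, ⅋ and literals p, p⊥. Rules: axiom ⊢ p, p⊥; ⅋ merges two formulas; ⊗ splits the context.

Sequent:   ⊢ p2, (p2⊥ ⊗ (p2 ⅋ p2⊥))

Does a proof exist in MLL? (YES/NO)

Derivation (root first):
[⊗]  ⊢ p2, (p2⊥ ⊗ (p2 ⅋ p2⊥))
  [Ax]  ⊢ p2, p2⊥
  [⅋]  ⊢ (p2 ⅋ p2⊥)
    [Ax]  ⊢ p2, p2⊥

Result: YES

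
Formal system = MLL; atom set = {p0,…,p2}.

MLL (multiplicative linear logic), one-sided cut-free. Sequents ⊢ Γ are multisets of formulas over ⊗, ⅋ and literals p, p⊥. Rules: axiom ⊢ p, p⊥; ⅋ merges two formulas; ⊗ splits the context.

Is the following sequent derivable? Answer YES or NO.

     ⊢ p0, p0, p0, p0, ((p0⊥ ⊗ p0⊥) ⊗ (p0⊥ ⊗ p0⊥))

Derivation trace:
[⊗]  ⊢ p0, p0, p0, p0, ((p0⊥ ⊗ p0⊥) ⊗ (p0⊥ ⊗ p0⊥))
  [⊗]  ⊢ p0, p0, (p0⊥ ⊗ p0⊥)
    [Ax]  ⊢ p0, p0⊥
    [Ax]  ⊢ p0, p0⊥
  [⊗]  ⊢ p0, p0, (p0⊥ ⊗ p0⊥)
    [Ax]  ⊢ p0, p0⊥
    [Ax]  ⊢ p0, p0⊥

Result: YES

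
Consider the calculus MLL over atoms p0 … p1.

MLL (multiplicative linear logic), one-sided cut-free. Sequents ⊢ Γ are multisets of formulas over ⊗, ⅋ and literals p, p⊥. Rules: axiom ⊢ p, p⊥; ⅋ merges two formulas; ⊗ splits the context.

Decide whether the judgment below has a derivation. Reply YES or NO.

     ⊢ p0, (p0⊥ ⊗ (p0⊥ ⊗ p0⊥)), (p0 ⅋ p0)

Proof tree:
[⅋]  ⊢ p0, (p0⊥ ⊗ (p0⊥ ⊗ p0⊥)), (p0 ⅋ p0)
  [⊗]  ⊢ p0, p0, p0, (p0⊥ ⊗ (p0⊥ ⊗ p0⊥))
    [Ax]  ⊢ p0, p0⊥
    [⊗]  ⊢ p0, p0, (p0⊥ ⊗ p0⊥)
      [Ax]  ⊢ p0, p0⊥
      [Ax]  ⊢ p0, p0⊥

Result: YES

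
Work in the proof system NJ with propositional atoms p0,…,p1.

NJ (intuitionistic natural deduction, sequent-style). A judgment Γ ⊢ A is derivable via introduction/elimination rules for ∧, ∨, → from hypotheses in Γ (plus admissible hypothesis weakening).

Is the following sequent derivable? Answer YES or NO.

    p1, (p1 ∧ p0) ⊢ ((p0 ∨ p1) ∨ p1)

Proof tree:
[∨I₁] p1, (p1 ∧ p0) ⊢ ((p0 ∨ p1) ∨ p1)
  [Wk] p1, (p1 ∧ p0) ⊢ (p0 ∨ p1)
    [∨I₂] p1 ⊢ (p0 ∨ p1)
      [Ax] p1 ⊢ p1

Result: YES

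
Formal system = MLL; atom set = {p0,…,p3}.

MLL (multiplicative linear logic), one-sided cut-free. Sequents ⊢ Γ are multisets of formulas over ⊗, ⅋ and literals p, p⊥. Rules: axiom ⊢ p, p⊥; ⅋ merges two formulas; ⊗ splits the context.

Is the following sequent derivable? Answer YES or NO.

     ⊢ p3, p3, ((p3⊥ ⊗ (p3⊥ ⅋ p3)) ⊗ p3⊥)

Derivation trace:
[⊗]  ⊢ p3, p3, ((p3⊥ ⊗ (p3⊥ ⅋ p3)) ⊗ p3⊥)
  [⊗]  ⊢ p3, (p3⊥ ⊗ (p3⊥ ⅋ p3))
    [Ax]  ⊢ p3, p3⊥
    [⅋]  ⊢ (p3⊥ ⅋ p3)
      [Ax]  ⊢ p3, p3⊥
  [Ax]  ⊢ p3, p3⊥

Result: YES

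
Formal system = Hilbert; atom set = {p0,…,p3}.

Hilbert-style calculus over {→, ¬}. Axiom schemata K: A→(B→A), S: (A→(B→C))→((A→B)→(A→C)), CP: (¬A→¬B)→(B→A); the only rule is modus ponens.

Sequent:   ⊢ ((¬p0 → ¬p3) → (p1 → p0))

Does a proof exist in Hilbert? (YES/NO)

Enumerate valuations to refute Γ ⊢ Δ:
  v=0000: Γ:[] Δ:[((¬p0 → ¬p3) → (p1 → p0))=T] refutes=False
  v=0001: Γ:[] Δ:[((¬p0 → ¬p3) → (p1 → p0))=T] refutes=False
  v=0010: Γ:[] Δ:[((¬p0 → ¬p3) → (p1 → p0))=T] refutes=False
  v=0011: Γ:[] Δ:[((¬p0 → ¬p3) → (p1 → p0))=T] refutes=False
  v=0100: Γ:[] Δ:[((¬p0 → ¬p3) → (p1 → p0))=F] refutes=True  ← countermodel

Result: NO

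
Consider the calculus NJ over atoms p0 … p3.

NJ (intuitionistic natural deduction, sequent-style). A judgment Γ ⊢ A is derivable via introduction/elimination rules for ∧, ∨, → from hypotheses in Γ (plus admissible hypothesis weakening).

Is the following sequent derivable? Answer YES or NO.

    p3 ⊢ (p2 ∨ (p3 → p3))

Proof tree:
[∨I₂] p3 ⊢ (p2 ∨ (p3 → p3))
  [Wk] p3 ⊢ (p3 → p3)
    [→I]  ⊢ (p3 → p3)
      [Ax] p3 ⊢ p3

Result: YES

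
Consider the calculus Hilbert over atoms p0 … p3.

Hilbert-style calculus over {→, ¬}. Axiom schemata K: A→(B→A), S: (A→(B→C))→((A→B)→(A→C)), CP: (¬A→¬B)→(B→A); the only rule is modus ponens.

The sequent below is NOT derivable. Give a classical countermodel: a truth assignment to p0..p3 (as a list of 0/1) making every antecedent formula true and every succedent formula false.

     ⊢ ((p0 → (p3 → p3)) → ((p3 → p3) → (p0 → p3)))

Search for a countermodel by truth-table:
  v=0000: Γ:[] Δ:[((p0 → (p3 → p3)) → ((p3 → p3) → (p0 → p3)))=T] refutes=False
  v=0001: Γ:[] Δ:[((p0 → (p3 → p3)) → ((p3 → p3) → (p0 → p3)))=T] refutes=False
  v=0010: Γ:[] Δ:[((p0 → (p3 → p3)) → ((p3 → p3) → (p0 → p3)))=T] refutes=False
  v=0011: Γ:[] Δ:[((p0 → (p3 → p3)) → ((p3 → p3) → (p0 → p3)))=T] refutes=False
  v=0100: Γ:[] Δ:[((p0 → (p3 → p3)) → ((p3 → p3) → (p0 → p3)))=T] refutes=False
  v=0101: Γ:[] Δ:[((p0 → (p3 → p3)) → ((p3 → p3) → (p0 → p3)))=T] refutes=False
  v=0110: Γ:[] Δ:[((p0 → (p3 → p3)) → ((p3 → p3) → (p0 → p3)))=T] refutes=False
  v=0111: Γ:[] Δ:[((p0 → (p3 → p3)) → ((p3 → p3) → (p0 → p3)))=T] refutes=False
  v=1000: Γ:[] Δ:[((p0 → (p3 → p3)) → ((p3 → p3) → (p0 → p3)))=F] refutes=True  ← countermodel

Result: [1, 0, 0, 0]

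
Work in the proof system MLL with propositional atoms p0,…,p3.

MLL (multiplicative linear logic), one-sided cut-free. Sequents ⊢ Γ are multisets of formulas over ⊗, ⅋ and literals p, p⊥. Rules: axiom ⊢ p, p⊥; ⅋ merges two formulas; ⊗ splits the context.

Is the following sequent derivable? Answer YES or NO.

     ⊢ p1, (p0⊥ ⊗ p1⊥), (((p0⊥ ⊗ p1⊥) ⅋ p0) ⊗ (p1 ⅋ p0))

Proof tree:
[⊗]  ⊢ p1, (p0⊥ ⊗ p1⊥), (((p0⊥ ⊗ p1⊥) ⅋ p0) ⊗ (p1 ⅋ p0))
  [⅋]  ⊢ p1, ((p0⊥ ⊗ p1⊥) ⅋ p0)
    [⊗]  ⊢ p0, p1, (p0⊥ ⊗ p1⊥)
      [Ax]  ⊢ p0, p0⊥
      [Ax]  ⊢ p1, p1⊥
  [⅋]  ⊢ (p0⊥ ⊗ p1⊥), (p1 ⅋ p0)
    [⊗]  ⊢ p0, p1, (p0⊥ ⊗ p1⊥)
      [Ax]  ⊢ p0, p0⊥
      [Ax]  ⊢ p1, p1⊥

Result: YES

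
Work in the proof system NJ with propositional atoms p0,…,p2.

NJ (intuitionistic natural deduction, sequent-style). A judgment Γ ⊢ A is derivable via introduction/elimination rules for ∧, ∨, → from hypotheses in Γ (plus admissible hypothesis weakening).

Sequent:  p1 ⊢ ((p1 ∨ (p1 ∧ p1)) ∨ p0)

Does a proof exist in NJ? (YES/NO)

Proof tree:
[∨I₁] p1 ⊢ ((p1 ∨ (p1 ∧ p1)) ∨ p0)
  [∨I₂] p1 ⊢ (p1 ∨ (p1 ∧ p1))
    [∧I] p1 ⊢ (p1 ∧ p1)
      [Ax] p1 ⊢ p1
      [Ax] p1 ⊢ p1

Result: YES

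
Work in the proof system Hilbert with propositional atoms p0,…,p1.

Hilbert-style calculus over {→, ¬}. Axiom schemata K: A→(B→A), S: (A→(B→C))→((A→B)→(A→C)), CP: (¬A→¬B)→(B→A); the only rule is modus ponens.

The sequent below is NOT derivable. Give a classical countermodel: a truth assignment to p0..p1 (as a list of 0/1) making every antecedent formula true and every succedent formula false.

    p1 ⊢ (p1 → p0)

Truth-table refutation:
  v=00: Γ:[p1=F] Δ:[(p1 → p0)=T] refutes=False
  v=01: Γ:[p1=T] Δ:[(p1 → p0)=F] refutes=True  ← countermodel

Result: [0, 1]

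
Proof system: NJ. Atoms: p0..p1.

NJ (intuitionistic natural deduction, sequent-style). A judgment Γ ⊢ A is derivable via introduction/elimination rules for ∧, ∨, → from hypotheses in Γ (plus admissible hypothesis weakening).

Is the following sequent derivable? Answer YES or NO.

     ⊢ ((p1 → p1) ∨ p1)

Proof tree:
[∨I₁]  ⊢ ((p1 → p1) ∨ p1)
  [→I]  ⊢ (p1 → p1)
    [Ax] p1 ⊢ p1

Result: YES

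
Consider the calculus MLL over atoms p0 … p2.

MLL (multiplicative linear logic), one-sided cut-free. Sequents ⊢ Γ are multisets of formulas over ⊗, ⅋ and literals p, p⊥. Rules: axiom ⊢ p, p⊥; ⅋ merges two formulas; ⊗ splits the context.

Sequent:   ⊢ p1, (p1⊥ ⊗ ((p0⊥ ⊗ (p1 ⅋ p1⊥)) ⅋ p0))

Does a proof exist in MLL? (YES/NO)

Derivation (root first):
[⊗]  ⊢ p1, (p1⊥ ⊗ ((p0⊥ ⊗ (p1 ⅋ p1⊥)) ⅋ p0))
  [Ax]  ⊢ p1, p1⊥
  [⅋]  ⊢ ((p0⊥ ⊗ (p1 ⅋ p1⊥)) ⅋ p0)
    [⊗]  ⊢ p0, (p0⊥ ⊗ (p1 ⅋ p1⊥))
      [Ax]  ⊢ p0, p0⊥
      [⅋]  ⊢ (p1 ⅋ p1⊥)
        [Ax]  ⊢ p1, p1⊥

Result: YES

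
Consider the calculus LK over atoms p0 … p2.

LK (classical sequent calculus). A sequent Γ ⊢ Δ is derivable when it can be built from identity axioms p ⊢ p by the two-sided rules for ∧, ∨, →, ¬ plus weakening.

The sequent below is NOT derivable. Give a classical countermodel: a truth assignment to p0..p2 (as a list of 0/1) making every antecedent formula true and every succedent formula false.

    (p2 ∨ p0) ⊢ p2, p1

Search for a countermodel by truth-table:
  v=000: Γ:[(p2 ∨ p0)=F] Δ:[p2=F, p1=F] refutes=False
  v=001: Γ:[(p2 ∨ p0)=T] Δ:[p2=T, p1=F] refutes=False
  v=010: Γ:[(p2 ∨ p0)=F] Δ:[p2=F, p1=T] refutes=False
  v=011: Γ:[(p2 ∨ p0)=T] Δ:[p2=T, p1=T] refutes=False
  v=100: Γ:[(p2 ∨ p0)=T] Δ:[p2=F, p1=F] refutes=True  ← countermodel

Result: [1, 0, 0]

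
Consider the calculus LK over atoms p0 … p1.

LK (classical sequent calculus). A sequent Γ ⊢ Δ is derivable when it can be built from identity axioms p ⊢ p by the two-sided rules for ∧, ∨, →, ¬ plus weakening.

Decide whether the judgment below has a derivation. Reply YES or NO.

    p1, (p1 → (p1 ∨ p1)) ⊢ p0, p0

Truth-table refutation:
  v=00: Γ:[p1=F, (p1 → (p1 ∨ p1))=T] Δ:[p0=F, p0=F] refutes=False
  v=01: Γ:[p1=T, (p1 → (p1 ∨ p1))=T] Δ:[p0=F, p0=F] refutes=True  ← countermodel

Result: NO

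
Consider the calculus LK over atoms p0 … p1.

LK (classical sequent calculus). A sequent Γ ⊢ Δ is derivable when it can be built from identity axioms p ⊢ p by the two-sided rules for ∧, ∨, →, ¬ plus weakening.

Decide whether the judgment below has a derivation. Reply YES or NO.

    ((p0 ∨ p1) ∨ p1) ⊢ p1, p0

Proof tree:
[∨L] ((p0 ∨ p1) ∨ p1) ⊢ p1, p0
  [∨L] (p0 ∨ p1) ⊢ p1, p0
    [Ax] p0 ⊢ p0
    [Ax] p1 ⊢ p1
  [Ax] p1 ⊢ p1

Result: YES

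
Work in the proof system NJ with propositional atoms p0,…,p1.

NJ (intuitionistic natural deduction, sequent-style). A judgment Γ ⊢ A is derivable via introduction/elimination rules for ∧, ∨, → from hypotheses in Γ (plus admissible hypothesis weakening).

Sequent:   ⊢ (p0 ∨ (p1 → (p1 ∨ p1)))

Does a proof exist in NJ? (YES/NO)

Derivation (root first):
[∨I₂]  ⊢ (p0 ∨ (p1 → (p1 ∨ p1)))
  [→I]  ⊢ (p1 → (p1 ∨ p1))
    [∨I₁] p1 ⊢ (p1 ∨ p1)
      [Ax] p1 ⊢ p1

Result: YES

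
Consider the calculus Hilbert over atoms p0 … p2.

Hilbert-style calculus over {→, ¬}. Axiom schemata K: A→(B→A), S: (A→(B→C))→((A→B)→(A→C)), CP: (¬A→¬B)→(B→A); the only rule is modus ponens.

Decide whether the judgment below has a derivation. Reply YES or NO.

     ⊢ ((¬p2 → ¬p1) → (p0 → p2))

Enumerate valuations to refute Γ ⊢ Δ:
  v=000: Γ:[] Δ:[((¬p2 → ¬p1) → (p0 → p2))=T] refutes=False
  v=001: Γ:[] Δ:[((¬p2 → ¬p1) → (p0 → p2))=T] refutes=False
  v=010: Γ:[] Δ:[((¬p2 → ¬p1) → (p0 → p2))=T] refutes=False
  v=011: Γ:[] Δ:[((¬p2 → ¬p1) → (p0 → p2))=T] refutes=False
  v=100: Γ:[] Δ:[((¬p2 → ¬p1) → (p0 → p2))=F] refutes=True  ← countermodel

Result: NO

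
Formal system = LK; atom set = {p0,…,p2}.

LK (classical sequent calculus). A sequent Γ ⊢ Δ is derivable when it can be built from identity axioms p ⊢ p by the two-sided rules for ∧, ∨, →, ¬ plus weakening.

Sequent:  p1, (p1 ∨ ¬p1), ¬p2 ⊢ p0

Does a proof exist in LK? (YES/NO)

Enumerate valuations to refute Γ ⊢ Δ:
  v=000: Γ:[p1=F, (p1 ∨ ¬p1)=T, ¬p2=T] Δ:[p0=F] refutes=False
  v=001: Γ:[p1=F, (p1 ∨ ¬p1)=T, ¬p2=F] Δ:[p0=F] refutes=False
  v=010: Γ:[p1=T, (p1 ∨ ¬p1)=T, ¬p2=T] Δ:[p0=F] refutes=True  ← countermodel

Result: NO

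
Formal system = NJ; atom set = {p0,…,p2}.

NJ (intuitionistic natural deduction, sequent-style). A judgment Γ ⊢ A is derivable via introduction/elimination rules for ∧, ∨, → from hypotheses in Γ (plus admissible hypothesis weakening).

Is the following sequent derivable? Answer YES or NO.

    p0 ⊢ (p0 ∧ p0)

Derivation (root first):
[∧I] p0 ⊢ (p0 ∧ p0)
  [Wk] p0, p0 ⊢ p0
    [Ax] p0 ⊢ p0
  [Ax] p0 ⊢ p0

Result: YES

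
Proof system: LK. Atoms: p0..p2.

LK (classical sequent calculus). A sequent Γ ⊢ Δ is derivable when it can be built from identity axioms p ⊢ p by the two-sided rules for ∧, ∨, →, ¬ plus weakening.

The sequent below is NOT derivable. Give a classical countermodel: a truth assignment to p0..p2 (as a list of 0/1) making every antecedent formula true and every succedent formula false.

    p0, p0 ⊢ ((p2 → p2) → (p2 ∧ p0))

Enumerate valuations to refute Γ ⊢ Δ:
  v=000: Γ:[p0=F, p0=F] Δ:[((p2 → p2) → (p2 ∧ p0))=F] refutes=False
  v=001: Γ:[p0=F, p0=F] Δ:[((p2 → p2) → (p2 ∧ p0))=F] refutes=False
  v=010: Γ:[p0=F, p0=F] Δ:[((p2 → p2) → (p2 ∧ p0))=F] refutes=False
  v=011: Γ:[p0=F, p0=F] Δ:[((p2 → p2) → (p2 ∧ p0))=F] refutes=False
  v=100: Γ:[p0=T, p0=T] Δ:[((p2 → p2) → (p2 ∧ p0))=F] refutes=True  ← countermodel

Result: [1, 0, 0]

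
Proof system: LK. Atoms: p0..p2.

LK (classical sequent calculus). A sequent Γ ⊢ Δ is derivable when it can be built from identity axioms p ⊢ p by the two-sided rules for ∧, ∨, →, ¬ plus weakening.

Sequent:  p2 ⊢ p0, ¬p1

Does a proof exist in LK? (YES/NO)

Search for a countermodel by truth-table:
  v=000: Γ:[p2=F] Δ:[p0=F, ¬p1=T] refutes=False
  v=001: Γ:[p2=T] Δ:[p0=F, ¬p1=T] refutes=False
  v=010: Γ:[p2=F] Δ:[p0=F, ¬p1=F] refutes=False
  v=011: Γ:[p2=T] Δ:[p0=F, ¬p1=F] refutes=True  ← countermodel

Result: NO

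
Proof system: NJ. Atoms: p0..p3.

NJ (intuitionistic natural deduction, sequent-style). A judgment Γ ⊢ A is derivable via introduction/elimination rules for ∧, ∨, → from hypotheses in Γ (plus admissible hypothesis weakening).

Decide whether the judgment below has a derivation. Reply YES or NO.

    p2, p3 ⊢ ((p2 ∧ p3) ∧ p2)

Derivation (root first):
[∧I] p2, p3 ⊢ ((p2 ∧ p3) ∧ p2)
  [∧I] p2, p3 ⊢ (p2 ∧ p3)
    [Ax] p2 ⊢ p2
    [Ax] p3 ⊢ p3
  [Ax] p2 ⊢ p2

Result: YES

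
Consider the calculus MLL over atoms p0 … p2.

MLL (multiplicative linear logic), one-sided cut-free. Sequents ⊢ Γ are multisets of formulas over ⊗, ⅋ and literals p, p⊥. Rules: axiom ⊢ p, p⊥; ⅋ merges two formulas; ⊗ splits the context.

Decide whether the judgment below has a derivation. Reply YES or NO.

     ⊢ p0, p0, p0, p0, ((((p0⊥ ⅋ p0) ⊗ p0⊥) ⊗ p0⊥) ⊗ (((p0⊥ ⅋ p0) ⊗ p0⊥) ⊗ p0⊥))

Proof tree:
[⊗]  ⊢ p0, p0, p0, p0, ((((p0⊥ ⅋ p0) ⊗ p0⊥) ⊗ p0⊥) ⊗ (((p0⊥ ⅋ p0) ⊗ p0⊥) ⊗ p0⊥))
  [⊗]  ⊢ p0, p0, (((p0⊥ ⅋ p0) ⊗ p0⊥) ⊗ p0⊥)
    [⊗]  ⊢ p0, ((p0⊥ ⅋ p0) ⊗ p0⊥)
      [⅋]  ⊢ (p0⊥ ⅋ p0)
        [Ax]  ⊢ p0, p0⊥
      [Ax]  ⊢ p0, p0⊥
    [Ax]  ⊢ p0, p0⊥
  [⊗]  ⊢ p0, p0, (((p0⊥ ⅋ p0) ⊗ p0⊥) ⊗ p0⊥)
    [⊗]  ⊢ p0, ((p0⊥ ⅋ p0) ⊗ p0⊥)
      [⅋]  ⊢ (p0⊥ ⅋ p0)
        [Ax]  ⊢ p0, p0⊥
      [Ax]  ⊢ p0, p0⊥
    [Ax]  ⊢ p0, p0⊥

Result: YES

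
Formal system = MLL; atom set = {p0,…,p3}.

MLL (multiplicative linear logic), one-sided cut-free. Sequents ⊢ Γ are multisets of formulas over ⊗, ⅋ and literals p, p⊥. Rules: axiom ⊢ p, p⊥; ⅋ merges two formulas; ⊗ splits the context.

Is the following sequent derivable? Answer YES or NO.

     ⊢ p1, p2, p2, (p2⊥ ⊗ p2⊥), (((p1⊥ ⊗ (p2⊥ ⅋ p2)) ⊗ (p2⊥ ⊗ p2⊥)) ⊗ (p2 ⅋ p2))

Derivation trace:
[⊗]  ⊢ p1, p2, p2, (p2⊥ ⊗ p2⊥), (((p1⊥ ⊗ (p2⊥ ⅋ p2)) ⊗ (p2⊥ ⊗ p2⊥)) ⊗ (p2 ⅋ p2))
  [⊗]  ⊢ p1, p2, p2, ((p1⊥ ⊗ (p2⊥ ⅋ p2)) ⊗ (p2⊥ ⊗ p2⊥))
    [⊗]  ⊢ p1, (p1⊥ ⊗ (p2⊥ ⅋ p2))
      [Ax]  ⊢ p1, p1⊥
      [⅋]  ⊢ (p2⊥ ⅋ p2)
        [Ax]  ⊢ p2, p2⊥
    [⊗]  ⊢ p2, p2, (p2⊥ ⊗ p2⊥)
      [Ax]  ⊢ p2, p2⊥
      [Ax]  ⊢ p2, p2⊥
  [⅋]  ⊢ (p2⊥ ⊗ p2⊥), (p2 ⅋ p2)
    [⊗]  ⊢ p2, p2, (p2⊥ ⊗ p2⊥)
      [Ax]  ⊢ p2, p2⊥
      [Ax]  ⊢ p2, p2⊥

Result: YES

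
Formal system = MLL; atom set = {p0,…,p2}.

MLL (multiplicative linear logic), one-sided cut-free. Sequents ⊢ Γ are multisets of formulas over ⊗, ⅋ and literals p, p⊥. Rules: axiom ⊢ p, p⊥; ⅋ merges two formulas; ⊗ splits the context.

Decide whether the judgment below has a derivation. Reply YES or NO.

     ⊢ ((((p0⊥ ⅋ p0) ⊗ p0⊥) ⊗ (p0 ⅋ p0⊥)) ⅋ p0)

Proof tree:
[⅋]  ⊢ ((((p0⊥ ⅋ p0) ⊗ p0⊥) ⊗ (p0 ⅋ p0⊥)) ⅋ p0)
  [⊗]  ⊢ p0, (((p0⊥ ⅋ p0) ⊗ p0⊥) ⊗ (p0 ⅋ p0⊥))
    [⊗]  ⊢ p0, ((p0⊥ ⅋ p0) ⊗ p0⊥)
      [⅋]  ⊢ (p0⊥ ⅋ p0)
        [Ax]  ⊢ p0, p0⊥
      [Ax]  ⊢ p0, p0⊥
    [⅋]  ⊢ (p0 ⅋ p0⊥)
      [Ax]  ⊢ p0, p0⊥

Result: YES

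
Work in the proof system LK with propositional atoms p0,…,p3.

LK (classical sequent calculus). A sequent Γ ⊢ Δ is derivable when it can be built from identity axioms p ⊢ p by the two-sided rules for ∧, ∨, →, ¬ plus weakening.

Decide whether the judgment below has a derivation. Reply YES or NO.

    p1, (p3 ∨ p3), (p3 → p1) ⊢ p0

Enumerate valuations to refute Γ ⊢ Δ:
  v=0000: Γ:[p1=F, (p3 ∨ p3)=F, (p3 → p1)=T] Δ:[p0=F] refutes=False
  v=0001: Γ:[p1=F, (p3 ∨ p3)=T, (p3 → p1)=F] Δ:[p0=F] refutes=False
  v=0010: Γ:[p1=F, (p3 ∨ p3)=F, (p3 → p1)=T] Δ:[p0=F] refutes=False
  v=0011: Γ:[p1=F, (p3 ∨ p3)=T, (p3 → p1)=F] Δ:[p0=F] refutes=False
  v=0100: Γ:[p1=T, (p3 ∨ p3)=F, (p3 → p1)=T] Δ:[p0=F] refutes=False
  v=0101: Γ:[p1=T, (p3 ∨ p3)=T, (p3 → p1)=T] Δ:[p0=F] refutes=True  ← countermodel

Result: NO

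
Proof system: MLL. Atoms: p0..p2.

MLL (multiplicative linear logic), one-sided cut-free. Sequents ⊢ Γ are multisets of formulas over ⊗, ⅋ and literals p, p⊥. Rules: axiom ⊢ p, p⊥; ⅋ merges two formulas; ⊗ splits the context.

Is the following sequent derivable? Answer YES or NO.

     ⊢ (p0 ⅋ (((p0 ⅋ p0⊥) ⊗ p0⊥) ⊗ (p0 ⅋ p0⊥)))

Derivation trace:
[⅋]  ⊢ (p0 ⅋ (((p0 ⅋ p0⊥) ⊗ p0⊥) ⊗ (p0 ⅋ p0⊥)))
  [⊗]  ⊢ p0, (((p0 ⅋ p0⊥) ⊗ p0⊥) ⊗ (p0 ⅋ p0⊥))
    [⊗]  ⊢ p0, ((p0 ⅋ p0⊥) ⊗ p0⊥)
      [⅋]  ⊢ (p0 ⅋ p0⊥)
        [Ax]  ⊢ p0, p0⊥
      [Ax]  ⊢ p0, p0⊥
    [⅋]  ⊢ (p0 ⅋ p0⊥)
      [Ax]  ⊢ p0, p0⊥

Result: YES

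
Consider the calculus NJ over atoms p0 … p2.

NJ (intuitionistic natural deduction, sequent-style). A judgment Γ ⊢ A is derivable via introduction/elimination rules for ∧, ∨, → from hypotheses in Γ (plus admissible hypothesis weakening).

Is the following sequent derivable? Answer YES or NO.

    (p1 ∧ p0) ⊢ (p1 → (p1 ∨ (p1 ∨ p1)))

Proof tree:
[Wk] (p1 ∧ p0) ⊢ (p1 → (p1 ∨ (p1 ∨ p1)))
  [→I]  ⊢ (p1 → (p1 ∨ (p1 ∨ p1)))
    [∨I₂] p1 ⊢ (p1 ∨ (p1 ∨ p1))
      [∨I₂] p1 ⊢ (p1 ∨ p1)
        [Ax] p1 ⊢ p1

Result: YES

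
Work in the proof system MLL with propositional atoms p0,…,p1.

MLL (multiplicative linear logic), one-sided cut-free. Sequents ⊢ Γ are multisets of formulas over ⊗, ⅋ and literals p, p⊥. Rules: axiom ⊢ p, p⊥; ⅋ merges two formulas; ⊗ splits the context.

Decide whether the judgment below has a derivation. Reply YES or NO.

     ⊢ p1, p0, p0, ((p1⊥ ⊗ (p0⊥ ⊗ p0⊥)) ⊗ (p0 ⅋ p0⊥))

Derivation trace:
[⊗]  ⊢ p1, p0, p0, ((p1⊥ ⊗ (p0⊥ ⊗ p0⊥)) ⊗ (p0 ⅋ p0⊥))
  [⊗]  ⊢ p1, p0, p0, (p1⊥ ⊗ (p0⊥ ⊗ p0⊥))
    [Ax]  ⊢ p1, p1⊥
    [⊗]  ⊢ p0, p0, (p0⊥ ⊗ p0⊥)
      [Ax]  ⊢ p0, p0⊥
      [Ax]  ⊢ p0, p0⊥
  [⅋]  ⊢ (p0 ⅋ p0⊥)
    [Ax]  ⊢ p0, p0⊥

Result: YES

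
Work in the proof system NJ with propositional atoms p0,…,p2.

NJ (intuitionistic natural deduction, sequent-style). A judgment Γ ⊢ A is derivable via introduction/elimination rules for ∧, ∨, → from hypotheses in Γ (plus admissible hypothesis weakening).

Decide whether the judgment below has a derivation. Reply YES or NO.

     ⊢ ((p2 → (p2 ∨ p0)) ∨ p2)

Derivation (root first):
[∨I₁]  ⊢ ((p2 → (p2 ∨ p0)) ∨ p2)
  [→I]  ⊢ (p2 → (p2 ∨ p0))
    [∨I₁] p2 ⊢ (p2 ∨ p0)
      [Ax] p2 ⊢ p2

Result: YES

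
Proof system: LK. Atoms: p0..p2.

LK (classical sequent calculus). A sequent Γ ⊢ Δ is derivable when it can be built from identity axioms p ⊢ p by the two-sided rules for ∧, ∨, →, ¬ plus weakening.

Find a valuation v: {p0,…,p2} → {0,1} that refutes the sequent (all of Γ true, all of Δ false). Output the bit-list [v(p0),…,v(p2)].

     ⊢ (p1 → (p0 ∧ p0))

Truth-table refutation:
  v=000: Γ:[] Δ:[(p1 → (p0 ∧ p0))=T] refutes=False
  v=001: Γ:[] Δ:[(p1 → (p0 ∧ p0))=T] refutes=False
  v=010: Γ:[] Δ:[(p1 → (p0 ∧ p0))=F] refutes=True  ← countermodel

Result: [0, 1, 0]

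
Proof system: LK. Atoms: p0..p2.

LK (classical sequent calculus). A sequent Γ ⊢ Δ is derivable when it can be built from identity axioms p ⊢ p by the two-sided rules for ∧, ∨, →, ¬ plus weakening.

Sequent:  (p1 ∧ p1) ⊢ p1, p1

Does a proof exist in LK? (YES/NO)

Derivation (root first):
[WR] (p1 ∧ p1) ⊢ p1, p1
  [∧L] (p1 ∧ p1) ⊢ p1
    [WL] p1, p1 ⊢ p1
      [Ax] p1 ⊢ p1

Result: YES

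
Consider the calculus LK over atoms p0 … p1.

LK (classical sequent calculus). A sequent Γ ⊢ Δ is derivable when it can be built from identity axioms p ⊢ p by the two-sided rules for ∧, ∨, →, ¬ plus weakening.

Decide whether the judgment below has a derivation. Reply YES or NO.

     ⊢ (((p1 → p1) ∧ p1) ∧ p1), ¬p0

Truth-table refutation:
  v=00: Γ:[] Δ:[(((p1 → p1) ∧ p1) ∧ p1)=F, ¬p0=T] refutes=False
  v=01: Γ:[] Δ:[(((p1 → p1) ∧ p1) ∧ p1)=T, ¬p0=T] refutes=False
  v=10: Γ:[] Δ:[(((p1 → p1) ∧ p1) ∧ p1)=F, ¬p0=F] refutes=True  ← countermodel

Result: NO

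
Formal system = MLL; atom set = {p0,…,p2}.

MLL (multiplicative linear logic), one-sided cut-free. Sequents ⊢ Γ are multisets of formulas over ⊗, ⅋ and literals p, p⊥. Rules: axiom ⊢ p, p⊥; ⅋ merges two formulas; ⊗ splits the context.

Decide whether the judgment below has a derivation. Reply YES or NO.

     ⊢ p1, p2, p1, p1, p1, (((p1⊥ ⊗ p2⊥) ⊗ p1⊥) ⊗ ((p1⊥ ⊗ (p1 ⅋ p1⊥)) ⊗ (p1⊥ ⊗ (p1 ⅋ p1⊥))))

Derivation (root first):
[⊗]  ⊢ p1, p2, p1, p1, p1, (((p1⊥ ⊗ p2⊥) ⊗ p1⊥) ⊗ ((p1⊥ ⊗ (p1 ⅋ p1⊥)) ⊗ (p1⊥ ⊗ (p1 ⅋ p1⊥))))
  [⊗]  ⊢ p1, p2, p1, ((p1⊥ ⊗ p2⊥) ⊗ p1⊥)
    [⊗]  ⊢ p1, p2, (p1⊥ ⊗ p2⊥)
      [Ax]  ⊢ p1, p1⊥
      [Ax]  ⊢ p2, p2⊥
    [Ax]  ⊢ p1, p1⊥
  [⊗]  ⊢ p1, p1, ((p1⊥ ⊗ (p1 ⅋ p1⊥)) ⊗ (p1⊥ ⊗ (p1 ⅋ p1⊥)))
    [⊗]  ⊢ p1, (p1⊥ ⊗ (p1 ⅋ p1⊥))
      [Ax]  ⊢ p1, p1⊥
      [⅋]  ⊢ (p1 ⅋ p1⊥)
        [Ax]  ⊢ p1, p1⊥
    [⊗]  ⊢ p1, (p1⊥ ⊗ (p1 ⅋ p1⊥))
      [Ax]  ⊢ p1, p1⊥
      [⅋]  ⊢ (p1 ⅋ p1⊥)
        [Ax]  ⊢ p1, p1⊥

Result: YES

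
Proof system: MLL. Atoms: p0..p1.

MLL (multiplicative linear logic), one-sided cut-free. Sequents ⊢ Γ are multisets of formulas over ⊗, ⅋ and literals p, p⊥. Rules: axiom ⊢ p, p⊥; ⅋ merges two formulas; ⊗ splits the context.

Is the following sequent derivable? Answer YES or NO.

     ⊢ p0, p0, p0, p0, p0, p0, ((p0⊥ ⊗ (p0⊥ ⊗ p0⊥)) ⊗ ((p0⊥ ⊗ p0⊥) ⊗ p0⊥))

Derivation (root first):
[⊗]  ⊢ p0, p0, p0, p0, p0, p0, ((p0⊥ ⊗ (p0⊥ ⊗ p0⊥)) ⊗ ((p0⊥ ⊗ p0⊥) ⊗ p0⊥))
  [⊗]  ⊢ p0, p0, p0, (p0⊥ ⊗ (p0⊥ ⊗ p0⊥))
    [Ax]  ⊢ p0, p0⊥
    [⊗]  ⊢ p0, p0, (p0⊥ ⊗ p0⊥)
      [Ax]  ⊢ p0, p0⊥
      [Ax]  ⊢ p0, p0⊥
  [⊗]  ⊢ p0, p0, p0, ((p0⊥ ⊗ p0⊥) ⊗ p0⊥)
    [⊗]  ⊢ p0, p0, (p0⊥ ⊗ p0⊥)
      [Ax]  ⊢ p0, p0⊥
      [Ax]  ⊢ p0, p0⊥
    [Ax]  ⊢ p0, p0⊥

Result: YES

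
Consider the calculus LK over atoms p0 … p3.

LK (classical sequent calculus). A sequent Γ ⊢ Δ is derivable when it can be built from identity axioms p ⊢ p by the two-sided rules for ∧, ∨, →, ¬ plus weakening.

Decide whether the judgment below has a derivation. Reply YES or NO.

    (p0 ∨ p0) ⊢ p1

Search for a countermodel by truth-table:
  v=0000: Γ:[(p0 ∨ p0)=F] Δ:[p1=F] refutes=False
  v=0001: Γ:[(p0 ∨ p0)=F] Δ:[p1=F] refutes=False
  v=0010: Γ:[(p0 ∨ p0)=F] Δ:[p1=F] refutes=False
  v=0011: Γ:[(p0 ∨ p0)=F] Δ:[p1=F] refutes=False
  v=0100: Γ:[(p0 ∨ p0)=F] Δ:[p1=T] refutes=False
  v=0101: Γ:[(p0 ∨ p0)=F] Δ:[p1=T] refutes=False
  v=0110: Γ:[(p0 ∨ p0)=F] Δ:[p1=T] refutes=False
  v=0111: Γ:[(p0 ∨ p0)=F] Δ:[p1=T] refutes=False
  v=1000: Γ:[(p0 ∨ p0)=T] Δ:[p1=F] refutes=True  ← countermodel

Result: NO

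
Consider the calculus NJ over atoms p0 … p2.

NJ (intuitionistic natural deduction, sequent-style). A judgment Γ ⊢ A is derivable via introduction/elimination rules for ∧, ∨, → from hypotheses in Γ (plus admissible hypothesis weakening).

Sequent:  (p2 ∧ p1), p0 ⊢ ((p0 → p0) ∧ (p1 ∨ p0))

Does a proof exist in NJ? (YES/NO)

Derivation (root first):
[∧I] (p2 ∧ p1), p0 ⊢ ((p0 → p0) ∧ (p1 ∨ p0))
  [→I] (p2 ∧ p1) ⊢ (p0 → p0)
    [Wk] p0, (p2 ∧ p1) ⊢ p0
      [Ax] p0 ⊢ p0
  [∨I₂] p0, (p2 ∧ p1) ⊢ (p1 ∨ p0)
    [Wk] p0, (p2 ∧ p1) ⊢ p0
      [Ax] p0 ⊢ p0

Result: YES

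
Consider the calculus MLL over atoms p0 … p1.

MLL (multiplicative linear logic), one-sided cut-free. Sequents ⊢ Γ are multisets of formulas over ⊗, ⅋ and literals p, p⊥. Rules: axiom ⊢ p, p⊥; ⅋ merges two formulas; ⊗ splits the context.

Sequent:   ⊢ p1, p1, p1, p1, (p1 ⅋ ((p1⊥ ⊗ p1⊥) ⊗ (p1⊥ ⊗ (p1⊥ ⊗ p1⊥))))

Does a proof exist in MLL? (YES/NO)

Proof tree:
[⅋]  ⊢ p1, p1, p1, p1, (p1 ⅋ ((p1⊥ ⊗ p1⊥) ⊗ (p1⊥ ⊗ (p1⊥ ⊗ p1⊥))))
  [⊗]  ⊢ p1, p1, p1, p1, p1, ((p1⊥ ⊗ p1⊥) ⊗ (p1⊥ ⊗ (p1⊥ ⊗ p1⊥)))
    [⊗]  ⊢ p1, p1, (p1⊥ ⊗ p1⊥)
      [Ax]  ⊢ p1, p1⊥
      [Ax]  ⊢ p1, p1⊥
    [⊗]  ⊢ p1, p1, p1, (p1⊥ ⊗ (p1⊥ ⊗ p1⊥))
      [Ax]  ⊢ p1, p1⊥
      [⊗]  ⊢ p1, p1, (p1⊥ ⊗ p1⊥)
        [Ax]  ⊢ p1, p1⊥
        [Ax]  ⊢ p1, p1⊥

Result: YES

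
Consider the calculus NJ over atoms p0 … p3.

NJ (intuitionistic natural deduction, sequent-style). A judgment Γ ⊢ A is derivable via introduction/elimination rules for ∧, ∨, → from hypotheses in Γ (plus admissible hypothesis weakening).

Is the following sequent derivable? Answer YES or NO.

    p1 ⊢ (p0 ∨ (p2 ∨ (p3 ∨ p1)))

Derivation (root first):
[∨I₂] p1 ⊢ (p0 ∨ (p2 ∨ (p3 ∨ p1)))
  [∨I₂] p1 ⊢ (p2 ∨ (p3 ∨ p1))
    [∨I₂] p1 ⊢ (p3 ∨ p1)
      [Ax] p1 ⊢ p1

Result: YES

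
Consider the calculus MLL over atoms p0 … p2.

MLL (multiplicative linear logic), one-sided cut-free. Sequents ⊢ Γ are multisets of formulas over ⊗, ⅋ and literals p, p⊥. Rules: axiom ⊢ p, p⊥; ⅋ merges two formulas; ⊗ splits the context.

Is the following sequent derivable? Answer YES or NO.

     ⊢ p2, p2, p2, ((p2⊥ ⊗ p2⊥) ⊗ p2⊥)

Derivation trace:
[⊗]  ⊢ p2, p2, p2, ((p2⊥ ⊗ p2⊥) ⊗ p2⊥)
  [⊗]  ⊢ p2, p2, (p2⊥ ⊗ p2⊥)
    [Ax]  ⊢ p2, p2⊥
    [Ax]  ⊢ p2, p2⊥
  [Ax]  ⊢ p2, p2⊥

Result: YES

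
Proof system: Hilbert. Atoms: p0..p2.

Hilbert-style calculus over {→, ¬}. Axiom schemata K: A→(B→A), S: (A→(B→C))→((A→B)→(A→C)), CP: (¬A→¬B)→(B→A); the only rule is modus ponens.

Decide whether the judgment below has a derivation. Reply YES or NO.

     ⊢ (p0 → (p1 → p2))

Enumerate valuations to refute Γ ⊢ Δ:
  v=000: Γ:[] Δ:[(p0 → (p1 → p2))=T] refutes=False
  v=001: Γ:[] Δ:[(p0 → (p1 → p2))=T] refutes=False
  v=010: Γ:[] Δ:[(p0 → (p1 → p2))=T] refutes=False
  v=011: Γ:[] Δ:[(p0 → (p1 → p2))=T] refutes=False
  v=100: Γ:[] Δ:[(p0 → (p1 → p2))=T] refutes=False
  v=101: Γ:[] Δ:[(p0 → (p1 → p2))=T] refutes=False
  v=110: Γ:[] Δ:[(p0 → (p1 → p2))=F] refutes=True  ← countermodel

Result: NO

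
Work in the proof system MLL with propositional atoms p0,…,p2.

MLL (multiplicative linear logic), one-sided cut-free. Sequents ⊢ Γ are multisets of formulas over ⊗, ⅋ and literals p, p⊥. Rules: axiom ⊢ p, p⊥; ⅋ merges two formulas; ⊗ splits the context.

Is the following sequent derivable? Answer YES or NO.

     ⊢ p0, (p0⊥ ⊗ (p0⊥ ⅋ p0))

Proof tree:
[⊗]  ⊢ p0, (p0⊥ ⊗ (p0⊥ ⅋ p0))
  [Ax]  ⊢ p0, p0⊥
  [⅋]  ⊢ (p0⊥ ⅋ p0)
    [Ax]  ⊢ p0, p0⊥

Result: YES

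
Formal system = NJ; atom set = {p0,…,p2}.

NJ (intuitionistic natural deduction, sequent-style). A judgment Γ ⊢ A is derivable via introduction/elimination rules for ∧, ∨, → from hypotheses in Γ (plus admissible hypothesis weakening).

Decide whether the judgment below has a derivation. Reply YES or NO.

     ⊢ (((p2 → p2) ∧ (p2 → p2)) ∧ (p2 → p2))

Proof tree:
[∧I]  ⊢ (((p2 → p2) ∧ (p2 → p2)) ∧ (p2 → p2))
  [∧I]  ⊢ ((p2 → p2) ∧ (p2 → p2))
    [→I]  ⊢ (p2 → p2)
      [Ax] p2 ⊢ p2
    [→I]  ⊢ (p2 → p2)
      [Ax] p2 ⊢ p2
  [→I]  ⊢ (p2 → p2)
    [Ax] p2 ⊢ p2

Result: YES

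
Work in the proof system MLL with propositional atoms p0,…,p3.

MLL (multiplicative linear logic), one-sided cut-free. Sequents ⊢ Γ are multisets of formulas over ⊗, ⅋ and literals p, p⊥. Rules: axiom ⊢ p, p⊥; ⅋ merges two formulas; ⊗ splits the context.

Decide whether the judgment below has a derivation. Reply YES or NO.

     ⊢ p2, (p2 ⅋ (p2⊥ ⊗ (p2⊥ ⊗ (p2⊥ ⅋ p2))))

Derivation trace:
[⅋]  ⊢ p2, (p2 ⅋ (p2⊥ ⊗ (p2⊥ ⊗ (p2⊥ ⅋ p2))))
  [⊗]  ⊢ p2, p2, (p2⊥ ⊗ (p2⊥ ⊗ (p2⊥ ⅋ p2)))
    [Ax]  ⊢ p2, p2⊥
    [⊗]  ⊢ p2, (p2⊥ ⊗ (p2⊥ ⅋ p2))
      [Ax]  ⊢ p2, p2⊥
      [⅋]  ⊢ (p2⊥ ⅋ p2)
        [Ax]  ⊢ p2, p2⊥

Result: YES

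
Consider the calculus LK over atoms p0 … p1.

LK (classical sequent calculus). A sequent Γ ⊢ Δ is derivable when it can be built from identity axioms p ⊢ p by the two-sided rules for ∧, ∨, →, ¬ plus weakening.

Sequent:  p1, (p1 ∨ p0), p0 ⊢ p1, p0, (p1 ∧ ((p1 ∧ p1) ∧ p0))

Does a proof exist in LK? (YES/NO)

Derivation (root first):
[∧R] p1, (p1 ∨ p0), p0 ⊢ p1, p0, (p1 ∧ ((p1 ∧ p1) ∧ p0))
  [Ax] p1 ⊢ p1
  [∧R] p1, (p1 ∨ p0), p0 ⊢ p1, p0, ((p1 ∧ p1) ∧ p0)
    [∧R] p1, p0 ⊢ p0, (p1 ∧ p1)
      [Ax] p1 ⊢ p1
      [WR] p0 ⊢ p0, p1
        [Ax] p0 ⊢ p0
    [∨L] (p1 ∨ p0) ⊢ p1, p0
      [Ax] p1 ⊢ p1
      [Ax] p0 ⊢ p0

Result: YES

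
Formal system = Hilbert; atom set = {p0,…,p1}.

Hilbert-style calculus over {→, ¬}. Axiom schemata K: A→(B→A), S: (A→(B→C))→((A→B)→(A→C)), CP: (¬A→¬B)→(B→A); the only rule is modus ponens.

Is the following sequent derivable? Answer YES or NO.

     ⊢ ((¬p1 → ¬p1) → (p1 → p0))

Enumerate valuations to refute Γ ⊢ Δ:
  v=00: Γ:[] Δ:[((¬p1 → ¬p1) → (p1 → p0))=T] refutes=False
  v=01: Γ:[] Δ:[((¬p1 → ¬p1) → (p1 → p0))=F] refutes=True  ← countermodel

Result: NO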